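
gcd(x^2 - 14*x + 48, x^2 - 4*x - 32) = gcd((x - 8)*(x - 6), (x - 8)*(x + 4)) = x - 8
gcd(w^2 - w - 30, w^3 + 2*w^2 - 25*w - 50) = w + 5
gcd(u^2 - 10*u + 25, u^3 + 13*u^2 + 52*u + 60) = 1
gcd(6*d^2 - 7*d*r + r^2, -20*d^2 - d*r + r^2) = 1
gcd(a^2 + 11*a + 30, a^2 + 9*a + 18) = a + 6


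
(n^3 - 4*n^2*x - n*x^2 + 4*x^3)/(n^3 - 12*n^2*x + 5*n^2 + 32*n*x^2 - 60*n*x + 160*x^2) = (-n^2 + x^2)/(-n^2 + 8*n*x - 5*n + 40*x)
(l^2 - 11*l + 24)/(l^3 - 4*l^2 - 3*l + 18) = (l - 8)/(l^2 - l - 6)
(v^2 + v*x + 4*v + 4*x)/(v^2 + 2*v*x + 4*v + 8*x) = (v + x)/(v + 2*x)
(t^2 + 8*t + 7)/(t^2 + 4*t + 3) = (t + 7)/(t + 3)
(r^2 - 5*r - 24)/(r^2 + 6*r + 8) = (r^2 - 5*r - 24)/(r^2 + 6*r + 8)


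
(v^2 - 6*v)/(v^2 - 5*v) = (v - 6)/(v - 5)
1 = 1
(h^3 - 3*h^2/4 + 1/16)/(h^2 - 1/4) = (8*h^2 - 2*h - 1)/(4*(2*h + 1))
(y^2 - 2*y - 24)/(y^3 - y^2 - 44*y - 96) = (y - 6)/(y^2 - 5*y - 24)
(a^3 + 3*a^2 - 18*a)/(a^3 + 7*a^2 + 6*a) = (a - 3)/(a + 1)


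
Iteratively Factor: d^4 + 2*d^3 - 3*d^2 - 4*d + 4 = (d - 1)*(d^3 + 3*d^2 - 4) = (d - 1)*(d + 2)*(d^2 + d - 2) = (d - 1)^2*(d + 2)*(d + 2)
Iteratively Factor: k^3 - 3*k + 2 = (k - 1)*(k^2 + k - 2) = (k - 1)^2*(k + 2)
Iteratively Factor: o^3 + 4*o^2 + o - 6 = (o + 3)*(o^2 + o - 2) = (o - 1)*(o + 3)*(o + 2)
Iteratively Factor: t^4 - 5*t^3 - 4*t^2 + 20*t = (t)*(t^3 - 5*t^2 - 4*t + 20) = t*(t + 2)*(t^2 - 7*t + 10) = t*(t - 5)*(t + 2)*(t - 2)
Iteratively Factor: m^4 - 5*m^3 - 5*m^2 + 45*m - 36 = (m - 4)*(m^3 - m^2 - 9*m + 9) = (m - 4)*(m + 3)*(m^2 - 4*m + 3) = (m - 4)*(m - 3)*(m + 3)*(m - 1)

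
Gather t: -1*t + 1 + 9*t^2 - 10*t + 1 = 9*t^2 - 11*t + 2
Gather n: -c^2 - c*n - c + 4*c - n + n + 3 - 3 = -c^2 - c*n + 3*c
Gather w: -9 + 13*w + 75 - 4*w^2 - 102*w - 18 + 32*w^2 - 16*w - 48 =28*w^2 - 105*w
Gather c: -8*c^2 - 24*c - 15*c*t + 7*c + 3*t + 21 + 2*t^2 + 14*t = -8*c^2 + c*(-15*t - 17) + 2*t^2 + 17*t + 21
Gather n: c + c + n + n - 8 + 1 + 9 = 2*c + 2*n + 2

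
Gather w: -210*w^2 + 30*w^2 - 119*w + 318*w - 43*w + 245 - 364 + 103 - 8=-180*w^2 + 156*w - 24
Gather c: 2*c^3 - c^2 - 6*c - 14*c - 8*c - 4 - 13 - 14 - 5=2*c^3 - c^2 - 28*c - 36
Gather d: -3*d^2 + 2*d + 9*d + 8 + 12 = -3*d^2 + 11*d + 20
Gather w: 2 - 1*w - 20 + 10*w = 9*w - 18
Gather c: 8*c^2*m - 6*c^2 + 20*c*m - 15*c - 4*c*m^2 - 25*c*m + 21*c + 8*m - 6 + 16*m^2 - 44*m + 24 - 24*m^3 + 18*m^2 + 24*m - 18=c^2*(8*m - 6) + c*(-4*m^2 - 5*m + 6) - 24*m^3 + 34*m^2 - 12*m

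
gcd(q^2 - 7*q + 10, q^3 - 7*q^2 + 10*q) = q^2 - 7*q + 10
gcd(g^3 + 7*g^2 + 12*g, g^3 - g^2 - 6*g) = g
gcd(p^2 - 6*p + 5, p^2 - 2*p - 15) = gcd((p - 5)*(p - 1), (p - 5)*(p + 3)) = p - 5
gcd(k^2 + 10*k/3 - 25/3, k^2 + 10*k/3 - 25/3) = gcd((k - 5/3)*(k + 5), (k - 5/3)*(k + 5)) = k^2 + 10*k/3 - 25/3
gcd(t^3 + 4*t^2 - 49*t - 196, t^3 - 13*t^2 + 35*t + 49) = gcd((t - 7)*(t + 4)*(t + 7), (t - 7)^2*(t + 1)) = t - 7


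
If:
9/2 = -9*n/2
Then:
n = -1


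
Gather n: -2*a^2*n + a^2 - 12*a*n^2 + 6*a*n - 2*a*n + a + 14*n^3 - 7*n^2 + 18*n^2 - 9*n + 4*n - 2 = a^2 + a + 14*n^3 + n^2*(11 - 12*a) + n*(-2*a^2 + 4*a - 5) - 2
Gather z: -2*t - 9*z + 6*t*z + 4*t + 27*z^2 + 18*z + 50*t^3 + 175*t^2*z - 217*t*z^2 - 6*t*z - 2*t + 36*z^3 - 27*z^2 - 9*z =50*t^3 + 175*t^2*z - 217*t*z^2 + 36*z^3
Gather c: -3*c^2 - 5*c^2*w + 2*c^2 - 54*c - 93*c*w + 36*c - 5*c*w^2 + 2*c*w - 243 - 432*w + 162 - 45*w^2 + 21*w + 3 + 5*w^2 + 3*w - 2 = c^2*(-5*w - 1) + c*(-5*w^2 - 91*w - 18) - 40*w^2 - 408*w - 80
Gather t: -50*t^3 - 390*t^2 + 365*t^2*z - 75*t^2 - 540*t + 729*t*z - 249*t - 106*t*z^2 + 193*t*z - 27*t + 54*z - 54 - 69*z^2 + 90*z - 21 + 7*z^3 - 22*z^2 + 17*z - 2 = -50*t^3 + t^2*(365*z - 465) + t*(-106*z^2 + 922*z - 816) + 7*z^3 - 91*z^2 + 161*z - 77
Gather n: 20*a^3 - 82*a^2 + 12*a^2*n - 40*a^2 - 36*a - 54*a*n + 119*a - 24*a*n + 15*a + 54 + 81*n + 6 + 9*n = 20*a^3 - 122*a^2 + 98*a + n*(12*a^2 - 78*a + 90) + 60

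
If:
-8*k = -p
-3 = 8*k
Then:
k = -3/8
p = -3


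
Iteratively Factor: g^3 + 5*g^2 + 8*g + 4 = (g + 2)*(g^2 + 3*g + 2) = (g + 1)*(g + 2)*(g + 2)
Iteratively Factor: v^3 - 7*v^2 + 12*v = (v)*(v^2 - 7*v + 12) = v*(v - 4)*(v - 3)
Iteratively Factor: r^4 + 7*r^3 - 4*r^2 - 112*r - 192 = (r + 4)*(r^3 + 3*r^2 - 16*r - 48) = (r - 4)*(r + 4)*(r^2 + 7*r + 12) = (r - 4)*(r + 3)*(r + 4)*(r + 4)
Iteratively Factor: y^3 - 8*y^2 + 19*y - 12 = (y - 4)*(y^2 - 4*y + 3) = (y - 4)*(y - 1)*(y - 3)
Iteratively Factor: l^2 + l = (l)*(l + 1)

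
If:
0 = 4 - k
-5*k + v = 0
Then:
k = 4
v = 20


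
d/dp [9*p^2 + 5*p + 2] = 18*p + 5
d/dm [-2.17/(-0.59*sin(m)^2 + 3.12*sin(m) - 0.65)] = (6.7704 - 2.5606*sin(m))*cos(m)/(0.59*sin(m)^2 - 3.12*sin(m) + 0.65)^2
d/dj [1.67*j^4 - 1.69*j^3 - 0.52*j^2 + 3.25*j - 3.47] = 6.68*j^3 - 5.07*j^2 - 1.04*j + 3.25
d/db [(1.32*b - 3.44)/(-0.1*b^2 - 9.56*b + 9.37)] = (0.132*b^2 - 0.688000000000001*b - 20.518)/(0.01*b^4 + 1.912*b^3 + 89.5196*b^2 - 179.1544*b + 87.7969)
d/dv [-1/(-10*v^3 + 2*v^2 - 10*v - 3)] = 2*(-15*v^2 + 2*v - 5)/(10*v^3 - 2*v^2 + 10*v + 3)^2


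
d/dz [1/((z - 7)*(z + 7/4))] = 4*(21 - 8*z)/(16*z^4 - 168*z^3 + 49*z^2 + 2058*z + 2401)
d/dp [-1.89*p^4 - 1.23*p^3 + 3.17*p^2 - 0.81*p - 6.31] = -7.56*p^3 - 3.69*p^2 + 6.34*p - 0.81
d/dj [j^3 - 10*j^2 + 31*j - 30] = 3*j^2 - 20*j + 31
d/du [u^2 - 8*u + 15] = 2*u - 8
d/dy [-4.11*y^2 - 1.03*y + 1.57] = -8.22*y - 1.03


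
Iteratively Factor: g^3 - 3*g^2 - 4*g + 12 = (g - 3)*(g^2 - 4) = (g - 3)*(g - 2)*(g + 2)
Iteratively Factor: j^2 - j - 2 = (j - 2)*(j + 1)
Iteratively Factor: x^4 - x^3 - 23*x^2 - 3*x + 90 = (x - 5)*(x^3 + 4*x^2 - 3*x - 18) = (x - 5)*(x - 2)*(x^2 + 6*x + 9) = (x - 5)*(x - 2)*(x + 3)*(x + 3)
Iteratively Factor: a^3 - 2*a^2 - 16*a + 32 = (a - 4)*(a^2 + 2*a - 8) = (a - 4)*(a + 4)*(a - 2)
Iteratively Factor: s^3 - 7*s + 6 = (s - 1)*(s^2 + s - 6) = (s - 1)*(s + 3)*(s - 2)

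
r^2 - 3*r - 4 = (r - 4)*(r + 1)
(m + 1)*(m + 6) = m^2 + 7*m + 6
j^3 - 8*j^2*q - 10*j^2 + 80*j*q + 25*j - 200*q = (j - 5)^2*(j - 8*q)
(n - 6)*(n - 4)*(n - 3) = n^3 - 13*n^2 + 54*n - 72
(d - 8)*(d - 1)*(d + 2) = d^3 - 7*d^2 - 10*d + 16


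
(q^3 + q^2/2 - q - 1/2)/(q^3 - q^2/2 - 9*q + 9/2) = (2*q^3 + q^2 - 2*q - 1)/(2*q^3 - q^2 - 18*q + 9)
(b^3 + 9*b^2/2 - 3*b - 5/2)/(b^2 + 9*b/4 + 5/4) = 2*(2*b^3 + 9*b^2 - 6*b - 5)/(4*b^2 + 9*b + 5)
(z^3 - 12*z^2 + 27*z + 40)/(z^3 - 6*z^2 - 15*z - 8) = (z - 5)/(z + 1)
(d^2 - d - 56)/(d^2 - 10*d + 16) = (d + 7)/(d - 2)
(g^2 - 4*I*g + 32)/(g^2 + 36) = (g^2 - 4*I*g + 32)/(g^2 + 36)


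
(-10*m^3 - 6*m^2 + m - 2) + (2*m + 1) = -10*m^3 - 6*m^2 + 3*m - 1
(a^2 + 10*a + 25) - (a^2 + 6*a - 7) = 4*a + 32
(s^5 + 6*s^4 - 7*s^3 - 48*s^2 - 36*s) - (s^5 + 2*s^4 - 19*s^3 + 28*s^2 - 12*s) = 4*s^4 + 12*s^3 - 76*s^2 - 24*s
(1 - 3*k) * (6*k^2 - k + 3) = -18*k^3 + 9*k^2 - 10*k + 3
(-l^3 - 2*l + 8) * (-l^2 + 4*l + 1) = l^5 - 4*l^4 + l^3 - 16*l^2 + 30*l + 8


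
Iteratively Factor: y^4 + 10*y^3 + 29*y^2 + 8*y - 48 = (y + 3)*(y^3 + 7*y^2 + 8*y - 16) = (y - 1)*(y + 3)*(y^2 + 8*y + 16) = (y - 1)*(y + 3)*(y + 4)*(y + 4)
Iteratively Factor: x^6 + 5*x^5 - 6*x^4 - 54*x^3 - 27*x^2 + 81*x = (x + 3)*(x^5 + 2*x^4 - 12*x^3 - 18*x^2 + 27*x) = (x + 3)^2*(x^4 - x^3 - 9*x^2 + 9*x) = (x - 1)*(x + 3)^2*(x^3 - 9*x) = (x - 1)*(x + 3)^3*(x^2 - 3*x) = (x - 3)*(x - 1)*(x + 3)^3*(x)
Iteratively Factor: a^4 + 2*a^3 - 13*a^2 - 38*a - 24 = (a + 1)*(a^3 + a^2 - 14*a - 24) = (a + 1)*(a + 2)*(a^2 - a - 12) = (a + 1)*(a + 2)*(a + 3)*(a - 4)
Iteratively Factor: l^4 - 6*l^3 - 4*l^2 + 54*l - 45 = (l - 1)*(l^3 - 5*l^2 - 9*l + 45) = (l - 1)*(l + 3)*(l^2 - 8*l + 15) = (l - 5)*(l - 1)*(l + 3)*(l - 3)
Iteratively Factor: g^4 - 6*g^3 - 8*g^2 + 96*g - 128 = (g - 2)*(g^3 - 4*g^2 - 16*g + 64) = (g - 2)*(g + 4)*(g^2 - 8*g + 16) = (g - 4)*(g - 2)*(g + 4)*(g - 4)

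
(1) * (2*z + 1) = 2*z + 1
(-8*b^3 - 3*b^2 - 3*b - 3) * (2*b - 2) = -16*b^4 + 10*b^3 + 6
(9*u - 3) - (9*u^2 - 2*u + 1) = -9*u^2 + 11*u - 4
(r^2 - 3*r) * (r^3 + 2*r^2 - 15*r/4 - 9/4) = r^5 - r^4 - 39*r^3/4 + 9*r^2 + 27*r/4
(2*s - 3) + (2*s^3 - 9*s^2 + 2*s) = 2*s^3 - 9*s^2 + 4*s - 3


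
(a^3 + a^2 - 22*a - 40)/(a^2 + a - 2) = (a^2 - a - 20)/(a - 1)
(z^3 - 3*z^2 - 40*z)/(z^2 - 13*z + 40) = z*(z + 5)/(z - 5)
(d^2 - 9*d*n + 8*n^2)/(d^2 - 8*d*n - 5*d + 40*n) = (d - n)/(d - 5)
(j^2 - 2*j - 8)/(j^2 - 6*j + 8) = (j + 2)/(j - 2)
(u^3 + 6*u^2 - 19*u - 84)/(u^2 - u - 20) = (-u^3 - 6*u^2 + 19*u + 84)/(-u^2 + u + 20)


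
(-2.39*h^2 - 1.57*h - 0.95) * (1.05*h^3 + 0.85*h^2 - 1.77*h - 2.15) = -2.5095*h^5 - 3.68*h^4 + 1.8983*h^3 + 7.1099*h^2 + 5.057*h + 2.0425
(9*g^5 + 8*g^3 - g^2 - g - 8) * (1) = 9*g^5 + 8*g^3 - g^2 - g - 8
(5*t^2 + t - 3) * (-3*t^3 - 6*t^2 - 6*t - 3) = -15*t^5 - 33*t^4 - 27*t^3 - 3*t^2 + 15*t + 9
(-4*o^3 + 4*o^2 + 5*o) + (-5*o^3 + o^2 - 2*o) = -9*o^3 + 5*o^2 + 3*o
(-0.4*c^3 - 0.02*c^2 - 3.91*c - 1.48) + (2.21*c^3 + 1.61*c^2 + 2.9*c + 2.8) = 1.81*c^3 + 1.59*c^2 - 1.01*c + 1.32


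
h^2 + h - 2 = (h - 1)*(h + 2)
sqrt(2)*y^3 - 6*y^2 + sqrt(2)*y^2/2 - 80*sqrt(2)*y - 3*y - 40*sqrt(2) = (y - 8*sqrt(2))*(y + 5*sqrt(2))*(sqrt(2)*y + sqrt(2)/2)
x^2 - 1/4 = (x - 1/2)*(x + 1/2)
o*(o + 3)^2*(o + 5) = o^4 + 11*o^3 + 39*o^2 + 45*o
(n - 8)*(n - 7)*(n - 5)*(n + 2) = n^4 - 18*n^3 + 91*n^2 - 18*n - 560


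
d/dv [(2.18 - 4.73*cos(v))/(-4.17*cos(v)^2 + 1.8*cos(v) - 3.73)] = (19.7241*cos(v)^2 - 18.1812*cos(v) - 13.7189)*sin(v)/(17.3889*cos(v)^4 - 15.012*cos(v)^3 + 34.3482*cos(v)^2 - 13.428*cos(v) + 13.9129)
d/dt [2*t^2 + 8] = 4*t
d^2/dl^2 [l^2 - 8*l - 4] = 2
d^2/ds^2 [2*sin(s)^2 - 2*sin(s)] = 2*sin(s) + 4*cos(2*s)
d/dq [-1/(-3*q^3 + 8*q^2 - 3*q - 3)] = (-9*q^2 + 16*q - 3)/(3*q^3 - 8*q^2 + 3*q + 3)^2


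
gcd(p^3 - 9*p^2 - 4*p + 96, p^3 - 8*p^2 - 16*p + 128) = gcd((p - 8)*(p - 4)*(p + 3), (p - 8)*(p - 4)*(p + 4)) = p^2 - 12*p + 32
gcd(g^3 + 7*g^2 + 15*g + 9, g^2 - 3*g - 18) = g + 3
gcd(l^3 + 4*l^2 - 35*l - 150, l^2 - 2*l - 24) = l - 6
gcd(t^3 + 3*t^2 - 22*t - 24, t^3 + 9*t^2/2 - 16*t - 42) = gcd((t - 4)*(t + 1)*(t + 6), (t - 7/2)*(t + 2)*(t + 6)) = t + 6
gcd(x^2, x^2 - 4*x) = x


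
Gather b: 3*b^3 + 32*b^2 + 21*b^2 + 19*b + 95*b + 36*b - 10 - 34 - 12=3*b^3 + 53*b^2 + 150*b - 56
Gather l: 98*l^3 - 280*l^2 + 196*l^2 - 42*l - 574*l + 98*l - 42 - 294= 98*l^3 - 84*l^2 - 518*l - 336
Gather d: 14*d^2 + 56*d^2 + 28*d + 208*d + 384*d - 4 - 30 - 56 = 70*d^2 + 620*d - 90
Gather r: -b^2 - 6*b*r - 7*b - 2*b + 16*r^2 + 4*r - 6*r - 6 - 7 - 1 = -b^2 - 9*b + 16*r^2 + r*(-6*b - 2) - 14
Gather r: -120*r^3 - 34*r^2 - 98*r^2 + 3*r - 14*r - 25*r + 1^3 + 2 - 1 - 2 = -120*r^3 - 132*r^2 - 36*r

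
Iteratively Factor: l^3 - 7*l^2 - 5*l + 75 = (l + 3)*(l^2 - 10*l + 25) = (l - 5)*(l + 3)*(l - 5)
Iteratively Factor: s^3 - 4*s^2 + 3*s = (s - 3)*(s^2 - s) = s*(s - 3)*(s - 1)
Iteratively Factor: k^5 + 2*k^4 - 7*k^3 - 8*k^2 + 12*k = (k)*(k^4 + 2*k^3 - 7*k^2 - 8*k + 12) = k*(k + 2)*(k^3 - 7*k + 6) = k*(k + 2)*(k + 3)*(k^2 - 3*k + 2) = k*(k - 1)*(k + 2)*(k + 3)*(k - 2)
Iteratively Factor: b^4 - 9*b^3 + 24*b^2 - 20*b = (b - 2)*(b^3 - 7*b^2 + 10*b) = (b - 5)*(b - 2)*(b^2 - 2*b) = b*(b - 5)*(b - 2)*(b - 2)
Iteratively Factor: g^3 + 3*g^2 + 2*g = (g)*(g^2 + 3*g + 2) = g*(g + 1)*(g + 2)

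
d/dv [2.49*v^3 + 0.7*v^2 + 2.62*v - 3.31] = 7.47*v^2 + 1.4*v + 2.62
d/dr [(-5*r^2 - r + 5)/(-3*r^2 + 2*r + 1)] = (-13*r^2 + 20*r - 11)/(9*r^4 - 12*r^3 - 2*r^2 + 4*r + 1)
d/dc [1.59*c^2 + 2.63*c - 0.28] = 3.18*c + 2.63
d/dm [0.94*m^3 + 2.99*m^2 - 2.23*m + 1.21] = 2.82*m^2 + 5.98*m - 2.23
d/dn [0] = 0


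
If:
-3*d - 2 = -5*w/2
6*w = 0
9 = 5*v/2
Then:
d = -2/3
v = 18/5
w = 0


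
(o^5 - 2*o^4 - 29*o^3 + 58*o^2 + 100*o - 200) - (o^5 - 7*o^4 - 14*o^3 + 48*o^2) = 5*o^4 - 15*o^3 + 10*o^2 + 100*o - 200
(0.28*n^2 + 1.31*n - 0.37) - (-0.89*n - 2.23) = 0.28*n^2 + 2.2*n + 1.86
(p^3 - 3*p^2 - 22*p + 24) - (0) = p^3 - 3*p^2 - 22*p + 24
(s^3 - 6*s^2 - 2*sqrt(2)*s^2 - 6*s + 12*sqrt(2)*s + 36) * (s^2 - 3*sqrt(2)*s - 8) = s^5 - 5*sqrt(2)*s^4 - 6*s^4 - 2*s^3 + 30*sqrt(2)*s^3 + 12*s^2 + 34*sqrt(2)*s^2 - 204*sqrt(2)*s + 48*s - 288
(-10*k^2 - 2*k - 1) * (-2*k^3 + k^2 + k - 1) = 20*k^5 - 6*k^4 - 10*k^3 + 7*k^2 + k + 1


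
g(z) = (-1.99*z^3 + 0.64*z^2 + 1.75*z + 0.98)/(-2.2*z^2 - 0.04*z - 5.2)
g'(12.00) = 0.92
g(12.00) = 10.31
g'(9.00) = 0.94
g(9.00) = 7.52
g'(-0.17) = -0.28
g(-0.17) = -0.14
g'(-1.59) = 0.96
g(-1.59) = -0.73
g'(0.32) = -0.21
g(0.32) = -0.28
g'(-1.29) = 0.82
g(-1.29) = -0.46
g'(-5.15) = 0.99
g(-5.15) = -4.43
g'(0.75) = 0.24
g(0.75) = -0.28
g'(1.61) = 0.89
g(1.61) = 0.26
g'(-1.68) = 0.99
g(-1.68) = -0.82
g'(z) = (4.4*z + 0.04)*(-1.99*z^3 + 0.64*z^2 + 1.75*z + 0.98)/(-2.2*z^2 - 0.04*z - 5.2)^2 + (-5.97*z^2 + 1.28*z + 1.75)/(-2.2*z^2 - 0.04*z - 5.2) = (4.378*z^4 + 0.1592*z^3 + 34.8684*z^2 - 2.344*z - 9.0608)/(4.84*z^4 + 0.176*z^3 + 22.8816*z^2 + 0.416*z + 27.04)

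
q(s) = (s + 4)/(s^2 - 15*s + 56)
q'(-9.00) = 0.00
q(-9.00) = -0.02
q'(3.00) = 0.21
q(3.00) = 0.35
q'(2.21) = 0.12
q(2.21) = 0.22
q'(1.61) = 0.08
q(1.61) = 0.16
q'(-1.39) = 0.02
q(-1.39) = 0.03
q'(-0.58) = 0.03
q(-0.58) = 0.05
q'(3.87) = 0.42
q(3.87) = 0.61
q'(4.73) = 1.01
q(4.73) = 1.18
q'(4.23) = 0.59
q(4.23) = 0.79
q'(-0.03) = 0.04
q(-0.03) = 0.07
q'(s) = (15 - 2*s)*(s + 4)/(s^2 - 15*s + 56)^2 + 1/(s^2 - 15*s + 56)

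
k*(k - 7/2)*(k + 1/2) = k^3 - 3*k^2 - 7*k/4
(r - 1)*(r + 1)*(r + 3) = r^3 + 3*r^2 - r - 3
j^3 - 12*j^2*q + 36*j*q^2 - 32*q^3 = (j - 8*q)*(j - 2*q)^2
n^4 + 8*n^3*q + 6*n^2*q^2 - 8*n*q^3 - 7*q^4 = (n - q)*(n + q)^2*(n + 7*q)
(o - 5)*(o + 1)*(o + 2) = o^3 - 2*o^2 - 13*o - 10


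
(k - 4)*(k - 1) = k^2 - 5*k + 4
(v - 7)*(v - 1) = v^2 - 8*v + 7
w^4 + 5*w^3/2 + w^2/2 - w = w*(w - 1/2)*(w + 1)*(w + 2)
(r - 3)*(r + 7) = r^2 + 4*r - 21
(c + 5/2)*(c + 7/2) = c^2 + 6*c + 35/4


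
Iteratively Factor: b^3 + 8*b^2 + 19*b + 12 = (b + 1)*(b^2 + 7*b + 12) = (b + 1)*(b + 3)*(b + 4)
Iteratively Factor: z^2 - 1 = (z - 1)*(z + 1)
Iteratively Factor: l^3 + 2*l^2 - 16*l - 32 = (l + 4)*(l^2 - 2*l - 8) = (l + 2)*(l + 4)*(l - 4)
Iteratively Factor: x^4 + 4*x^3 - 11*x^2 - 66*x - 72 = (x + 3)*(x^3 + x^2 - 14*x - 24) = (x - 4)*(x + 3)*(x^2 + 5*x + 6) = (x - 4)*(x + 3)^2*(x + 2)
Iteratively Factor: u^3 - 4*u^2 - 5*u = (u + 1)*(u^2 - 5*u) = (u - 5)*(u + 1)*(u)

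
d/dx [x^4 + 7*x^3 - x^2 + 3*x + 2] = 4*x^3 + 21*x^2 - 2*x + 3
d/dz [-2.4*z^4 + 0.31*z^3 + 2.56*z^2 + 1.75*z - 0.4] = -9.6*z^3 + 0.93*z^2 + 5.12*z + 1.75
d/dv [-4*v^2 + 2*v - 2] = 2 - 8*v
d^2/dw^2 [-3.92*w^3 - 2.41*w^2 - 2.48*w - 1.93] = -23.52*w - 4.82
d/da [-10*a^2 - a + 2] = -20*a - 1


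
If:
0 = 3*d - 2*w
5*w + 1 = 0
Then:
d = -2/15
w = -1/5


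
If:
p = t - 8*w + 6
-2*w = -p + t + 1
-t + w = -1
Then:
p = 7/2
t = 3/2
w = 1/2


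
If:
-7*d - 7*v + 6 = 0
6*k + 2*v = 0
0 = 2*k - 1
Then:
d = 33/14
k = 1/2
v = -3/2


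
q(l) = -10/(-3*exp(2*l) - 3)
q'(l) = -60*exp(2*l)/(-3*exp(2*l) - 3)^2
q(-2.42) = 3.31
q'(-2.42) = -0.05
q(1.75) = 0.10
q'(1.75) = -0.19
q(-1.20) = 3.06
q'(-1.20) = -0.51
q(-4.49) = 3.33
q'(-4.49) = -0.00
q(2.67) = 0.02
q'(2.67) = -0.03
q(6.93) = 0.00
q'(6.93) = -0.00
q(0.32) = 1.15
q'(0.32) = -1.51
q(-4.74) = 3.33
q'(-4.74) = -0.00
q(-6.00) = 3.33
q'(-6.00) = 0.00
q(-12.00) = 3.33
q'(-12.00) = 0.00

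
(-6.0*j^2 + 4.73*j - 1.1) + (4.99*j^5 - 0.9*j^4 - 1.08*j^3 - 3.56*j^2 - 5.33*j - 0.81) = 4.99*j^5 - 0.9*j^4 - 1.08*j^3 - 9.56*j^2 - 0.6*j - 1.91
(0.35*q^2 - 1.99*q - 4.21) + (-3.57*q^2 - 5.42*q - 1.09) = -3.22*q^2 - 7.41*q - 5.3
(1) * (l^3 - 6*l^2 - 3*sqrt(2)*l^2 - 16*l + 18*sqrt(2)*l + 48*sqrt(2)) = l^3 - 6*l^2 - 3*sqrt(2)*l^2 - 16*l + 18*sqrt(2)*l + 48*sqrt(2)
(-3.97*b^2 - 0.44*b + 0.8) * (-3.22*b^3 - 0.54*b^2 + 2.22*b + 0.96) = 12.7834*b^5 + 3.5606*b^4 - 11.1518*b^3 - 5.22*b^2 + 1.3536*b + 0.768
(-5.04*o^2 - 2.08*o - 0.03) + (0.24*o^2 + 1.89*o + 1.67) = -4.8*o^2 - 0.19*o + 1.64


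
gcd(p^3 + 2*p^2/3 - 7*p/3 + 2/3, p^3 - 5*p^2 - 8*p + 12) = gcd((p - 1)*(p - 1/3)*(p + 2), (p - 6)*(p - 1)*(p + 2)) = p^2 + p - 2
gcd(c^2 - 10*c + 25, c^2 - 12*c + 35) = c - 5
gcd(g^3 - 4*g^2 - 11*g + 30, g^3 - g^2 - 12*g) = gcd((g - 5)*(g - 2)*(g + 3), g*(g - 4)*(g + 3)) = g + 3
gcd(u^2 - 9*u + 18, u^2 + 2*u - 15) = u - 3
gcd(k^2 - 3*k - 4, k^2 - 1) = k + 1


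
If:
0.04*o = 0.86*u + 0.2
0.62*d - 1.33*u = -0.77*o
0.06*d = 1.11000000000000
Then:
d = 18.50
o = -16.63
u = -1.01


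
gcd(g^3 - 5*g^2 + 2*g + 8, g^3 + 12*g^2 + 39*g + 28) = g + 1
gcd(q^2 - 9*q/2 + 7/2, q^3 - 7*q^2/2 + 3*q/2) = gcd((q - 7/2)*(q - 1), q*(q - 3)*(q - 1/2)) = 1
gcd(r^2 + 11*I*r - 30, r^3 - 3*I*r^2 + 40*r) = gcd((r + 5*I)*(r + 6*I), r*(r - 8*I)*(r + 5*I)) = r + 5*I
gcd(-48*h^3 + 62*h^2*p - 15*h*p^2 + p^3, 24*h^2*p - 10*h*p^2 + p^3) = -6*h + p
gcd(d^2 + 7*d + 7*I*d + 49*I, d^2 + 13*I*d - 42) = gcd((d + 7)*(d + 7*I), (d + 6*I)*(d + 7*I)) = d + 7*I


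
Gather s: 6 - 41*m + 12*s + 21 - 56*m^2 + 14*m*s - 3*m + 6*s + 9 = -56*m^2 - 44*m + s*(14*m + 18) + 36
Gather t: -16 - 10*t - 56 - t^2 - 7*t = -t^2 - 17*t - 72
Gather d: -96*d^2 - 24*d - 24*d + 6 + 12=-96*d^2 - 48*d + 18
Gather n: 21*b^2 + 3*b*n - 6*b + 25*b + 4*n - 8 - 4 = 21*b^2 + 19*b + n*(3*b + 4) - 12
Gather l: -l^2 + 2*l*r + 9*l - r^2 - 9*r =-l^2 + l*(2*r + 9) - r^2 - 9*r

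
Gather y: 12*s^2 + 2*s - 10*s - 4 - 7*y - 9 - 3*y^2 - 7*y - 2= 12*s^2 - 8*s - 3*y^2 - 14*y - 15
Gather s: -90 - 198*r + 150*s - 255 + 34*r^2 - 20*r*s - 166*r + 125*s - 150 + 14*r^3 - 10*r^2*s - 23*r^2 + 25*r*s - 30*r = 14*r^3 + 11*r^2 - 394*r + s*(-10*r^2 + 5*r + 275) - 495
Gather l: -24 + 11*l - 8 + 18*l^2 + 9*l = 18*l^2 + 20*l - 32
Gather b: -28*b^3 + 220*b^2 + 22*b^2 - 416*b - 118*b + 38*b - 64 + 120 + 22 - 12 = -28*b^3 + 242*b^2 - 496*b + 66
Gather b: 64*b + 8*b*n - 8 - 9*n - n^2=b*(8*n + 64) - n^2 - 9*n - 8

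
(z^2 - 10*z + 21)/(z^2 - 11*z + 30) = (z^2 - 10*z + 21)/(z^2 - 11*z + 30)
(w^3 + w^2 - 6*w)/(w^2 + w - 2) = w*(w^2 + w - 6)/(w^2 + w - 2)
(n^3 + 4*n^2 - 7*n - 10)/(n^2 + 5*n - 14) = (n^2 + 6*n + 5)/(n + 7)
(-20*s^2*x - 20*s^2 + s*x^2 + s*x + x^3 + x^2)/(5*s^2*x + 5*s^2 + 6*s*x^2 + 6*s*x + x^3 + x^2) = (-4*s + x)/(s + x)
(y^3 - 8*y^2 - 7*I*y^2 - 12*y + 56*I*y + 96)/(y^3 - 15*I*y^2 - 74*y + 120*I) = (y^2 - y*(8 + 3*I) + 24*I)/(y^2 - 11*I*y - 30)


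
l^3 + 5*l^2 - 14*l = l*(l - 2)*(l + 7)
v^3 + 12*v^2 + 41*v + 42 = (v + 2)*(v + 3)*(v + 7)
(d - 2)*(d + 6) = d^2 + 4*d - 12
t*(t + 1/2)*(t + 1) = t^3 + 3*t^2/2 + t/2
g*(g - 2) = g^2 - 2*g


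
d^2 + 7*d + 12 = (d + 3)*(d + 4)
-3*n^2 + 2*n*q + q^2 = (-n + q)*(3*n + q)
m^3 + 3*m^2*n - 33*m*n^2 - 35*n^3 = (m - 5*n)*(m + n)*(m + 7*n)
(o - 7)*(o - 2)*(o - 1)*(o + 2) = o^4 - 8*o^3 + 3*o^2 + 32*o - 28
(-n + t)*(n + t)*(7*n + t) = -7*n^3 - n^2*t + 7*n*t^2 + t^3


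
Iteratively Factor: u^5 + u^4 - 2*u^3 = (u)*(u^4 + u^3 - 2*u^2) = u^2*(u^3 + u^2 - 2*u) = u^2*(u + 2)*(u^2 - u) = u^3*(u + 2)*(u - 1)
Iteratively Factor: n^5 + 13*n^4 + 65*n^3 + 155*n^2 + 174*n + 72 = (n + 4)*(n^4 + 9*n^3 + 29*n^2 + 39*n + 18) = (n + 3)*(n + 4)*(n^3 + 6*n^2 + 11*n + 6) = (n + 1)*(n + 3)*(n + 4)*(n^2 + 5*n + 6) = (n + 1)*(n + 3)^2*(n + 4)*(n + 2)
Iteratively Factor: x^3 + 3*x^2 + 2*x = (x + 1)*(x^2 + 2*x) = x*(x + 1)*(x + 2)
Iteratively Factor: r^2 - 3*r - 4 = (r - 4)*(r + 1)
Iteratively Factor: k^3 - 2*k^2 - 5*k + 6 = (k - 1)*(k^2 - k - 6) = (k - 1)*(k + 2)*(k - 3)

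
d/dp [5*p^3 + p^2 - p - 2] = 15*p^2 + 2*p - 1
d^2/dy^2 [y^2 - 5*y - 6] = 2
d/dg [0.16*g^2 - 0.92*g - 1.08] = 0.32*g - 0.92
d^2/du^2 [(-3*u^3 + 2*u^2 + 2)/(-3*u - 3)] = 2*(3*u^3 + 9*u^2 + 9*u - 4)/(3*(u^3 + 3*u^2 + 3*u + 1))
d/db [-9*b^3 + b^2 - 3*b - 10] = -27*b^2 + 2*b - 3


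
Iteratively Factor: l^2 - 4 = (l + 2)*(l - 2)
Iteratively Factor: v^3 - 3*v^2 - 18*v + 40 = (v + 4)*(v^2 - 7*v + 10) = (v - 2)*(v + 4)*(v - 5)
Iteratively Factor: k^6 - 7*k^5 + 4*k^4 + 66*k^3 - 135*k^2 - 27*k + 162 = (k - 3)*(k^5 - 4*k^4 - 8*k^3 + 42*k^2 - 9*k - 54) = (k - 3)^2*(k^4 - k^3 - 11*k^2 + 9*k + 18) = (k - 3)^2*(k - 2)*(k^3 + k^2 - 9*k - 9) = (k - 3)^2*(k - 2)*(k + 1)*(k^2 - 9) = (k - 3)^2*(k - 2)*(k + 1)*(k + 3)*(k - 3)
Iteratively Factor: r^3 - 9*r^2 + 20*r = (r)*(r^2 - 9*r + 20) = r*(r - 4)*(r - 5)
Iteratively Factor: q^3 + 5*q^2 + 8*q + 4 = (q + 2)*(q^2 + 3*q + 2) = (q + 1)*(q + 2)*(q + 2)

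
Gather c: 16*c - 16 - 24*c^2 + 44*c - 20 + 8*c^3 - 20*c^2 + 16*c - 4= 8*c^3 - 44*c^2 + 76*c - 40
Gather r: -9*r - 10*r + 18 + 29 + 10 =57 - 19*r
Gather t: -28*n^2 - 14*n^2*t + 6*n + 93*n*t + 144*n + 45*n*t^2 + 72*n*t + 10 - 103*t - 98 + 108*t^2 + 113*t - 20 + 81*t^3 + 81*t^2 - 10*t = -28*n^2 + 150*n + 81*t^3 + t^2*(45*n + 189) + t*(-14*n^2 + 165*n) - 108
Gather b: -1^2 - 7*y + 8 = 7 - 7*y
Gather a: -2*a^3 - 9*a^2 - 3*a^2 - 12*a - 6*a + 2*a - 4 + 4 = -2*a^3 - 12*a^2 - 16*a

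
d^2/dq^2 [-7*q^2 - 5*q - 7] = -14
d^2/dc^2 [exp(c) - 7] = exp(c)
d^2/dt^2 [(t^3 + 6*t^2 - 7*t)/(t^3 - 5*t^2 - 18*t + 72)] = 2*(11*t^6 + 33*t^5 - 3*t^4 - 3181*t^3 + 5616*t^2 + 7992*t + 22032)/(t^9 - 15*t^8 + 21*t^7 + 631*t^6 - 2538*t^5 - 7236*t^4 + 48600*t^3 - 7776*t^2 - 279936*t + 373248)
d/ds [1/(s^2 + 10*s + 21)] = 2*(-s - 5)/(s^2 + 10*s + 21)^2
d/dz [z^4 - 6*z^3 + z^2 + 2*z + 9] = 4*z^3 - 18*z^2 + 2*z + 2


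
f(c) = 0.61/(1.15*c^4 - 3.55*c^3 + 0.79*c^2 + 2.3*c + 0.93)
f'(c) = 0.61*(-4.6*c^3 + 10.65*c^2 - 1.58*c - 2.3)/(1.15*c^4 - 3.55*c^3 + 0.79*c^2 + 2.3*c + 0.93)^2 = (-2.806*c^3 + 6.4965*c^2 - 0.9638*c - 1.403)/(1.15*c^4 - 3.55*c^3 + 0.79*c^2 + 2.3*c + 0.93)^2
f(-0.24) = 1.28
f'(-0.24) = -3.34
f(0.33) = 0.37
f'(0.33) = -0.40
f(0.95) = 0.35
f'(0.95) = 0.38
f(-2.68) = 0.00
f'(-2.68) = 0.01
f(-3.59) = 0.00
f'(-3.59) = 0.00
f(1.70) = -0.86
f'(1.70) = 3.83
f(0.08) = 0.55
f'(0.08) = -1.15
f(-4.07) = 0.00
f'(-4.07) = 0.00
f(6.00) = 0.00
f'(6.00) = -0.00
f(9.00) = 0.00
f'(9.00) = -0.00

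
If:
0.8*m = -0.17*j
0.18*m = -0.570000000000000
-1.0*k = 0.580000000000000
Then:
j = 14.90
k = -0.58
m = -3.17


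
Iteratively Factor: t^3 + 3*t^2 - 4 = (t - 1)*(t^2 + 4*t + 4) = (t - 1)*(t + 2)*(t + 2)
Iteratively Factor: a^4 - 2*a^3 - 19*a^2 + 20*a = (a - 1)*(a^3 - a^2 - 20*a) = (a - 5)*(a - 1)*(a^2 + 4*a) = a*(a - 5)*(a - 1)*(a + 4)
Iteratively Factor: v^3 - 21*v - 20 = (v + 1)*(v^2 - v - 20) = (v - 5)*(v + 1)*(v + 4)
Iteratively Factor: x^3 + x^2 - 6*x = (x + 3)*(x^2 - 2*x) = (x - 2)*(x + 3)*(x)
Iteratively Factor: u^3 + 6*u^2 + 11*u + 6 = (u + 1)*(u^2 + 5*u + 6) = (u + 1)*(u + 2)*(u + 3)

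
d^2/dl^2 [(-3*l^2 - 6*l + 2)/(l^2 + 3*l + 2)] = 2*(3*l^3 + 24*l^2 + 54*l + 38)/(l^6 + 9*l^5 + 33*l^4 + 63*l^3 + 66*l^2 + 36*l + 8)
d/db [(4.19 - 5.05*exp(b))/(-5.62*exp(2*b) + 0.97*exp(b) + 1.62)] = (-28.381*exp(2*b) + 47.0956*exp(b) - 12.2453)*exp(b)/(31.5844*exp(4*b) - 10.9028*exp(3*b) - 17.2679*exp(2*b) + 3.1428*exp(b) + 2.6244)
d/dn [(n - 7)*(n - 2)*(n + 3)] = 3*n^2 - 12*n - 13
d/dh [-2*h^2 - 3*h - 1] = -4*h - 3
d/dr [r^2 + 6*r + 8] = 2*r + 6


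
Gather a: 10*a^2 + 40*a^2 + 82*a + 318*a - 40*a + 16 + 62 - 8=50*a^2 + 360*a + 70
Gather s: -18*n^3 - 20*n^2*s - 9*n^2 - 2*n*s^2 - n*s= -18*n^3 - 9*n^2 - 2*n*s^2 + s*(-20*n^2 - n)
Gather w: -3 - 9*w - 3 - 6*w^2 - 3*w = -6*w^2 - 12*w - 6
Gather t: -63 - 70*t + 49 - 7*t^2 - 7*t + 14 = -7*t^2 - 77*t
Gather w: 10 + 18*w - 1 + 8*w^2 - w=8*w^2 + 17*w + 9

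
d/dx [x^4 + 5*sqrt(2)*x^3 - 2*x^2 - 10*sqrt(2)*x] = 4*x^3 + 15*sqrt(2)*x^2 - 4*x - 10*sqrt(2)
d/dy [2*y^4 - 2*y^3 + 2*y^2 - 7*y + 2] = 8*y^3 - 6*y^2 + 4*y - 7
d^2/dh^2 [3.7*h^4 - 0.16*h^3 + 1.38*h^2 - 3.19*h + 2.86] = 44.4*h^2 - 0.96*h + 2.76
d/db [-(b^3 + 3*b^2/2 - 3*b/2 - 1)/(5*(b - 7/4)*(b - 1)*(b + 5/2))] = 4*(28*b^2 + 172*b + 187)/(5*(64*b^4 + 96*b^3 - 524*b^2 - 420*b + 1225))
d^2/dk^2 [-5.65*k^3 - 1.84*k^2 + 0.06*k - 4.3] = -33.9*k - 3.68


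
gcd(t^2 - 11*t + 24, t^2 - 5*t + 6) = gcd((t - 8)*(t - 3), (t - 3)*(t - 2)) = t - 3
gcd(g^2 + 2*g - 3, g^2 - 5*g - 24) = g + 3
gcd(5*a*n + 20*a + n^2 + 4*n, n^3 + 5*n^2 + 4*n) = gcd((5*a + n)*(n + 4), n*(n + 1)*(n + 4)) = n + 4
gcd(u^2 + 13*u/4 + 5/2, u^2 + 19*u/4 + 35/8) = u + 5/4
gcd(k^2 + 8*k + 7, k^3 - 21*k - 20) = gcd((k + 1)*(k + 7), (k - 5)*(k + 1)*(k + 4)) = k + 1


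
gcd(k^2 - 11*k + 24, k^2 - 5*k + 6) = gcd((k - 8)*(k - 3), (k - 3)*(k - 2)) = k - 3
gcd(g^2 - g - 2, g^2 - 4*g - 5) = g + 1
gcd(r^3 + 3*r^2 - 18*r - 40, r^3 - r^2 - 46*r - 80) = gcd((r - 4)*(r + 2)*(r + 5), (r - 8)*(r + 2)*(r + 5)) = r^2 + 7*r + 10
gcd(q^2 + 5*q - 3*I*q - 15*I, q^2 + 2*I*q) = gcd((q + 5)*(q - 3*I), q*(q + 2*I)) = 1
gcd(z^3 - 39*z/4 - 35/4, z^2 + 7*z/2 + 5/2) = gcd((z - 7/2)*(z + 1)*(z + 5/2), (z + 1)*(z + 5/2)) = z^2 + 7*z/2 + 5/2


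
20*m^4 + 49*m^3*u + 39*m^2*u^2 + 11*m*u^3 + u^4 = (m + u)^2*(4*m + u)*(5*m + u)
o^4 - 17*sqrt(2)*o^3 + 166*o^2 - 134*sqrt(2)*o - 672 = (o - 8*sqrt(2))*(o - 7*sqrt(2))*(o - 3*sqrt(2))*(o + sqrt(2))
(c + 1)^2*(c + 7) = c^3 + 9*c^2 + 15*c + 7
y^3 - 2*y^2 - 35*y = y*(y - 7)*(y + 5)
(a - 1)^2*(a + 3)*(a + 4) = a^4 + 5*a^3 - a^2 - 17*a + 12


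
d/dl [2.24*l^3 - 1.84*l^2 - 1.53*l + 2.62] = 6.72*l^2 - 3.68*l - 1.53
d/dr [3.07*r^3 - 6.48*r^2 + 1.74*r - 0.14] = 9.21*r^2 - 12.96*r + 1.74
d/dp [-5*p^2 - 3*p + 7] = -10*p - 3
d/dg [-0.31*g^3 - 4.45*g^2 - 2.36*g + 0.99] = -0.93*g^2 - 8.9*g - 2.36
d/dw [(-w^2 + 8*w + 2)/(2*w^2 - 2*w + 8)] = (-7*w^2 - 12*w + 34)/(2*(w^4 - 2*w^3 + 9*w^2 - 8*w + 16))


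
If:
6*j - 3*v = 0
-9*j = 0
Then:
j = 0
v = 0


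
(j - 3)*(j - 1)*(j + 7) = j^3 + 3*j^2 - 25*j + 21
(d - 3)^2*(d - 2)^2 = d^4 - 10*d^3 + 37*d^2 - 60*d + 36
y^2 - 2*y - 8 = (y - 4)*(y + 2)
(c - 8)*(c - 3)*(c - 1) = c^3 - 12*c^2 + 35*c - 24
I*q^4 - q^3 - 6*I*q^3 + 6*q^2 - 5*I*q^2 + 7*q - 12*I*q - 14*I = (q - 7)*(q + 1)*(q + 2*I)*(I*q + 1)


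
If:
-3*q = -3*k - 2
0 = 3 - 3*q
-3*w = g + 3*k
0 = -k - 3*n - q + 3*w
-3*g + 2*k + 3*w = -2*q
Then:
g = 5/12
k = 1/3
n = -11/12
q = 1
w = -17/36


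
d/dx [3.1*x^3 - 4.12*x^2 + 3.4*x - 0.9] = 9.3*x^2 - 8.24*x + 3.4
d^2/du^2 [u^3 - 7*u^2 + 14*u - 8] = 6*u - 14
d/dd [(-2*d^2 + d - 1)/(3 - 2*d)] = (4*d^2 - 12*d + 1)/(4*d^2 - 12*d + 9)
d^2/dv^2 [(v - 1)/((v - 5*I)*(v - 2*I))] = (2*v^3 - 6*v^2 + v*(60 + 42*I) + 78 - 140*I)/(v^6 - 21*I*v^5 - 177*v^4 + 763*I*v^3 + 1770*v^2 - 2100*I*v - 1000)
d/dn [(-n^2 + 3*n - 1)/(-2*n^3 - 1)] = (-2*n^4 + 12*n^3 - 6*n^2 + 2*n - 3)/(4*n^6 + 4*n^3 + 1)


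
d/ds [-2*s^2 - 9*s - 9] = -4*s - 9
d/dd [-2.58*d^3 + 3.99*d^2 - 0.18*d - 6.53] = -7.74*d^2 + 7.98*d - 0.18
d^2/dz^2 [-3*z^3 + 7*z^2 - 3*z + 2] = 14 - 18*z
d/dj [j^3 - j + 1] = 3*j^2 - 1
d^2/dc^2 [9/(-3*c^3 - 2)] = 324*c*(1 - 3*c^3)/(3*c^3 + 2)^3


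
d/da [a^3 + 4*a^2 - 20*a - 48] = 3*a^2 + 8*a - 20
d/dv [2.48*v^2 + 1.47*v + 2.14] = 4.96*v + 1.47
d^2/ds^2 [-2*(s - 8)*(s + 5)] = -4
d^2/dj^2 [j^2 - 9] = 2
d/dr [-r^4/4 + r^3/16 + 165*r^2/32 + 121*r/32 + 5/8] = -r^3 + 3*r^2/16 + 165*r/16 + 121/32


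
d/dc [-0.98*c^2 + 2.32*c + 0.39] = 2.32 - 1.96*c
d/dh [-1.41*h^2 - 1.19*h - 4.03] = -2.82*h - 1.19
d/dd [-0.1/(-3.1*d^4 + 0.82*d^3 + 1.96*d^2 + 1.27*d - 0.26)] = (-1.24*d^3 + 0.246*d^2 + 0.392*d + 0.127)/(-3.1*d^4 + 0.82*d^3 + 1.96*d^2 + 1.27*d - 0.26)^2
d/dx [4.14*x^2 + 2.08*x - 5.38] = 8.28*x + 2.08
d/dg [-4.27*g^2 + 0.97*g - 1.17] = 0.97 - 8.54*g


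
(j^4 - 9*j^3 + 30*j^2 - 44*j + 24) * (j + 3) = j^5 - 6*j^4 + 3*j^3 + 46*j^2 - 108*j + 72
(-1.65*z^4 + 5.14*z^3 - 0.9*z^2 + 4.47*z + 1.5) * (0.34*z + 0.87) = -0.561*z^5 + 0.3121*z^4 + 4.1658*z^3 + 0.7368*z^2 + 4.3989*z + 1.305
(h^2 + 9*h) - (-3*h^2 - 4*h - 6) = 4*h^2 + 13*h + 6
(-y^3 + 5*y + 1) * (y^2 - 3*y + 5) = -y^5 + 3*y^4 - 14*y^2 + 22*y + 5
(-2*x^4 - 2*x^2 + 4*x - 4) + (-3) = -2*x^4 - 2*x^2 + 4*x - 7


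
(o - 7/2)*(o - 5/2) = o^2 - 6*o + 35/4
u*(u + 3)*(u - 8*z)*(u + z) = u^4 - 7*u^3*z + 3*u^3 - 8*u^2*z^2 - 21*u^2*z - 24*u*z^2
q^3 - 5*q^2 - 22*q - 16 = (q - 8)*(q + 1)*(q + 2)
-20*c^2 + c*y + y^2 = (-4*c + y)*(5*c + y)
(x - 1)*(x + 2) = x^2 + x - 2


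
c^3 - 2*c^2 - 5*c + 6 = (c - 3)*(c - 1)*(c + 2)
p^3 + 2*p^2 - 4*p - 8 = (p - 2)*(p + 2)^2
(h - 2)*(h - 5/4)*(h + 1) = h^3 - 9*h^2/4 - 3*h/4 + 5/2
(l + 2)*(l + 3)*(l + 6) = l^3 + 11*l^2 + 36*l + 36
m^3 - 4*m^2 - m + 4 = (m - 4)*(m - 1)*(m + 1)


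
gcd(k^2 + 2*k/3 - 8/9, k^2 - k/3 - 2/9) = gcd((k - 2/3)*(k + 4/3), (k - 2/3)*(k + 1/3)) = k - 2/3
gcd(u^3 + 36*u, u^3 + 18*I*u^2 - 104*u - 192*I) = u + 6*I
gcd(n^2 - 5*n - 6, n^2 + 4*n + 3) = n + 1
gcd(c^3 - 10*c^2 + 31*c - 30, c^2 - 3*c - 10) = c - 5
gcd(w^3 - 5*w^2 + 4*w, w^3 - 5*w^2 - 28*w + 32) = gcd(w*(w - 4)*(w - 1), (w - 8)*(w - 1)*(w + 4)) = w - 1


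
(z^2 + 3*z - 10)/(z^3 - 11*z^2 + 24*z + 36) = (z^2 + 3*z - 10)/(z^3 - 11*z^2 + 24*z + 36)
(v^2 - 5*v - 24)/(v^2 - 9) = (v - 8)/(v - 3)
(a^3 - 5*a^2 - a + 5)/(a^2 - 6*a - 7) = (a^2 - 6*a + 5)/(a - 7)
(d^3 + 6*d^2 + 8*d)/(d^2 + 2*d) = d + 4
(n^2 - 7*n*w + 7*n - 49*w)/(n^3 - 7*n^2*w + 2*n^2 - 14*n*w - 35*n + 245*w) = 1/(n - 5)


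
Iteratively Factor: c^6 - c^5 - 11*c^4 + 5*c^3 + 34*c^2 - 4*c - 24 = (c + 2)*(c^5 - 3*c^4 - 5*c^3 + 15*c^2 + 4*c - 12) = (c + 2)^2*(c^4 - 5*c^3 + 5*c^2 + 5*c - 6) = (c - 2)*(c + 2)^2*(c^3 - 3*c^2 - c + 3) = (c - 2)*(c + 1)*(c + 2)^2*(c^2 - 4*c + 3) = (c - 2)*(c - 1)*(c + 1)*(c + 2)^2*(c - 3)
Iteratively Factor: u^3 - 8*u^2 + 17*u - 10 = (u - 1)*(u^2 - 7*u + 10) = (u - 2)*(u - 1)*(u - 5)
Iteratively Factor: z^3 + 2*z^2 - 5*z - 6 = (z + 3)*(z^2 - z - 2) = (z - 2)*(z + 3)*(z + 1)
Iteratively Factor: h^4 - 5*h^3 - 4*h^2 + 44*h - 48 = (h - 2)*(h^3 - 3*h^2 - 10*h + 24) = (h - 2)^2*(h^2 - h - 12) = (h - 4)*(h - 2)^2*(h + 3)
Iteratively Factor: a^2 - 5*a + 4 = (a - 4)*(a - 1)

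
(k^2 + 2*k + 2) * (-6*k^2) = -6*k^4 - 12*k^3 - 12*k^2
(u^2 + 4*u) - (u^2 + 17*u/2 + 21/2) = -9*u/2 - 21/2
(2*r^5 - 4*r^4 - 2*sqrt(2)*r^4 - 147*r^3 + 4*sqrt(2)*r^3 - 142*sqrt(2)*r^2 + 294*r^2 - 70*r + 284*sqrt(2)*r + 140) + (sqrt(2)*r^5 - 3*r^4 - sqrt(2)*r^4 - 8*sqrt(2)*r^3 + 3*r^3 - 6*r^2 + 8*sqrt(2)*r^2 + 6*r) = sqrt(2)*r^5 + 2*r^5 - 7*r^4 - 3*sqrt(2)*r^4 - 144*r^3 - 4*sqrt(2)*r^3 - 134*sqrt(2)*r^2 + 288*r^2 - 64*r + 284*sqrt(2)*r + 140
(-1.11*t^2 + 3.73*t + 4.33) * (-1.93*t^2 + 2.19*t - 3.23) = 2.1423*t^4 - 9.6298*t^3 + 3.3971*t^2 - 2.5652*t - 13.9859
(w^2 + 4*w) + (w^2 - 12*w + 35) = 2*w^2 - 8*w + 35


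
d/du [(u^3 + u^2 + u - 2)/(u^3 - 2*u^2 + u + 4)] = 3*(-u^4 + 7*u^2 + 2)/(u^6 - 4*u^5 + 6*u^4 + 4*u^3 - 15*u^2 + 8*u + 16)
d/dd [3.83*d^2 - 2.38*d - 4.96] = 7.66*d - 2.38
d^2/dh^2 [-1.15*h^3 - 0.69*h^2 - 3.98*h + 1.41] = -6.9*h - 1.38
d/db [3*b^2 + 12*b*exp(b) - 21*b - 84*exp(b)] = 12*b*exp(b) + 6*b - 72*exp(b) - 21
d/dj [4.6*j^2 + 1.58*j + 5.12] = 9.2*j + 1.58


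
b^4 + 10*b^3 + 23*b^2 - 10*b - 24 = (b - 1)*(b + 1)*(b + 4)*(b + 6)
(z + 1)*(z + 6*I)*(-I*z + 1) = -I*z^3 + 7*z^2 - I*z^2 + 7*z + 6*I*z + 6*I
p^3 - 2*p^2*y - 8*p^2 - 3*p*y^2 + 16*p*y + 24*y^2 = (p - 8)*(p - 3*y)*(p + y)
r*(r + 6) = r^2 + 6*r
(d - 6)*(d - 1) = d^2 - 7*d + 6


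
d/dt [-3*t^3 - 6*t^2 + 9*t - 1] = -9*t^2 - 12*t + 9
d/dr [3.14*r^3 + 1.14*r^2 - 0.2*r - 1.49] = 9.42*r^2 + 2.28*r - 0.2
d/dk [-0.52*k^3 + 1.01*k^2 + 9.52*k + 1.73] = -1.56*k^2 + 2.02*k + 9.52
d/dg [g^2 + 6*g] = 2*g + 6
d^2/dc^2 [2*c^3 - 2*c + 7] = 12*c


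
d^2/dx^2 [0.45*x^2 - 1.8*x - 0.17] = 0.900000000000000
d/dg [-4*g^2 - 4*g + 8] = -8*g - 4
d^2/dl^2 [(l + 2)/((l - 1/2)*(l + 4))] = 8*(2*l^3 + 12*l^2 + 54*l + 71)/(8*l^6 + 84*l^5 + 246*l^4 + 7*l^3 - 492*l^2 + 336*l - 64)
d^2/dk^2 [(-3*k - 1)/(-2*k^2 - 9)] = 12*(2*k^3 + 2*k^2 - 27*k - 3)/(8*k^6 + 108*k^4 + 486*k^2 + 729)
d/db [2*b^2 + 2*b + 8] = 4*b + 2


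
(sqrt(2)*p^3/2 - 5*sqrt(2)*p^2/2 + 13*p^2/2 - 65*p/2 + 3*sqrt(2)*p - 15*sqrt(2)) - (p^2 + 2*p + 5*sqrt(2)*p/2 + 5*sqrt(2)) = sqrt(2)*p^3/2 - 5*sqrt(2)*p^2/2 + 11*p^2/2 - 69*p/2 + sqrt(2)*p/2 - 20*sqrt(2)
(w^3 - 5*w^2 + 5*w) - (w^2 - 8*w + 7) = w^3 - 6*w^2 + 13*w - 7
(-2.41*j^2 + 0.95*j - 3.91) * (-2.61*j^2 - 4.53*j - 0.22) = 6.2901*j^4 + 8.4378*j^3 + 6.4318*j^2 + 17.5033*j + 0.8602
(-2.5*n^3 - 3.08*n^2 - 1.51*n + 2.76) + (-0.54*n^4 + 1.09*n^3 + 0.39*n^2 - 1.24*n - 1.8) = -0.54*n^4 - 1.41*n^3 - 2.69*n^2 - 2.75*n + 0.96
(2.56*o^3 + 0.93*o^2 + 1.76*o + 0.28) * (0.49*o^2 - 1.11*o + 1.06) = 1.2544*o^5 - 2.3859*o^4 + 2.5437*o^3 - 0.8306*o^2 + 1.5548*o + 0.2968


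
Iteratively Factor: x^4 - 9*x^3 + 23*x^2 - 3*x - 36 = (x + 1)*(x^3 - 10*x^2 + 33*x - 36) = (x - 4)*(x + 1)*(x^2 - 6*x + 9) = (x - 4)*(x - 3)*(x + 1)*(x - 3)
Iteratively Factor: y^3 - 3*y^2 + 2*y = (y)*(y^2 - 3*y + 2) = y*(y - 2)*(y - 1)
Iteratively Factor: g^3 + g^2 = (g)*(g^2 + g) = g*(g + 1)*(g)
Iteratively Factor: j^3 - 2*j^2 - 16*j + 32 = (j + 4)*(j^2 - 6*j + 8) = (j - 4)*(j + 4)*(j - 2)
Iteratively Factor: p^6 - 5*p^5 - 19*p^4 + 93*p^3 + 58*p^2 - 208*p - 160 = (p - 4)*(p^5 - p^4 - 23*p^3 + p^2 + 62*p + 40) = (p - 4)*(p + 1)*(p^4 - 2*p^3 - 21*p^2 + 22*p + 40) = (p - 4)*(p + 1)*(p + 4)*(p^3 - 6*p^2 + 3*p + 10) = (p - 4)*(p + 1)^2*(p + 4)*(p^2 - 7*p + 10) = (p - 5)*(p - 4)*(p + 1)^2*(p + 4)*(p - 2)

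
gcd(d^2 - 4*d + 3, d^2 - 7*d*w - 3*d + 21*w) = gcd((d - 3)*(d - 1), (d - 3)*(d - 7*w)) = d - 3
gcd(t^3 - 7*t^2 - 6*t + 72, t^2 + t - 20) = t - 4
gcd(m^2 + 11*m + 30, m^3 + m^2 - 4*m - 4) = 1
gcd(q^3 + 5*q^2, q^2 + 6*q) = q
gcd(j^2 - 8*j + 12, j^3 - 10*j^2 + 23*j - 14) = j - 2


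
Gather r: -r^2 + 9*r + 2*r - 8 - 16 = -r^2 + 11*r - 24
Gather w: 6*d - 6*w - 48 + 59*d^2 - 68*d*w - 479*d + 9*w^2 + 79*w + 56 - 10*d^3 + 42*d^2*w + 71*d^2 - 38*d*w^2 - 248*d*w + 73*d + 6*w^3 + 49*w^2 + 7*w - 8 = -10*d^3 + 130*d^2 - 400*d + 6*w^3 + w^2*(58 - 38*d) + w*(42*d^2 - 316*d + 80)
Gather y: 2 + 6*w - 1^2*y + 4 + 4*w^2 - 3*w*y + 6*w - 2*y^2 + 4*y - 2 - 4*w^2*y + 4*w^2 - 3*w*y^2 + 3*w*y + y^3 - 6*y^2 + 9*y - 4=8*w^2 + 12*w + y^3 + y^2*(-3*w - 8) + y*(12 - 4*w^2)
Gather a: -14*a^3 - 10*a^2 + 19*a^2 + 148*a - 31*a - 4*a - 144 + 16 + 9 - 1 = -14*a^3 + 9*a^2 + 113*a - 120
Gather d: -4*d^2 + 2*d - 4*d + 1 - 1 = -4*d^2 - 2*d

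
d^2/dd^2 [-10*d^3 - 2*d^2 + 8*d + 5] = -60*d - 4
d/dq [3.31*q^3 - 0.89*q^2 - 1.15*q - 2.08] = 9.93*q^2 - 1.78*q - 1.15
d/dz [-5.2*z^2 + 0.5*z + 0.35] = 0.5 - 10.4*z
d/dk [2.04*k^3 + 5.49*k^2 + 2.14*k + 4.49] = 6.12*k^2 + 10.98*k + 2.14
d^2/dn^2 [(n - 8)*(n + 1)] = 2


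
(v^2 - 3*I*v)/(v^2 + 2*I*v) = (v - 3*I)/(v + 2*I)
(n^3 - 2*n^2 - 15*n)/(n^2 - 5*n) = n + 3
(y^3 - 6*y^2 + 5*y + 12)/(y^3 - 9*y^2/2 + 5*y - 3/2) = 2*(y^2 - 3*y - 4)/(2*y^2 - 3*y + 1)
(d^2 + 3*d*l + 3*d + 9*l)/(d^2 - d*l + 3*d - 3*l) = (d + 3*l)/(d - l)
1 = 1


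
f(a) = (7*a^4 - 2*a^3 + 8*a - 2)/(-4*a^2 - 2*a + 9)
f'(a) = (8*a + 2)*(7*a^4 - 2*a^3 + 8*a - 2)/(-4*a^2 - 2*a + 9)^2 + (28*a^3 - 6*a^2 + 8)/(-4*a^2 - 2*a + 9) = 2*(-28*a^5 - 17*a^4 + 130*a^3 - 11*a^2 - 8*a + 34)/(16*a^4 + 16*a^3 - 68*a^2 - 36*a + 81)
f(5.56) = -50.79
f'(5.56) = -18.08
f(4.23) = -29.87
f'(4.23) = -13.37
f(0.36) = 0.12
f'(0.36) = 1.17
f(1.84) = -9.79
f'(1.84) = 0.19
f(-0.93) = -0.35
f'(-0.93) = -2.41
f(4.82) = -38.38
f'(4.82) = -15.47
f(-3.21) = -30.30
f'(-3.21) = 10.17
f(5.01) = -41.38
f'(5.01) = -16.14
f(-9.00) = -159.30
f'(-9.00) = 32.79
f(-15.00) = -419.28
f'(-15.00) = 53.85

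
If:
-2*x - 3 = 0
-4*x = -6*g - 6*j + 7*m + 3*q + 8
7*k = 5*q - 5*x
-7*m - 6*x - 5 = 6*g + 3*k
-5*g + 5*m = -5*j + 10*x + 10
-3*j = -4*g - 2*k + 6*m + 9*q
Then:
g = 951/2572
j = -739/5144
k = 8895/5144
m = -2503/5144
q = 4737/5144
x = -3/2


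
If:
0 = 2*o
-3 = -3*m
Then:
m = 1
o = 0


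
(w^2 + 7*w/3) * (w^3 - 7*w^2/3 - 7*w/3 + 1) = w^5 - 70*w^3/9 - 40*w^2/9 + 7*w/3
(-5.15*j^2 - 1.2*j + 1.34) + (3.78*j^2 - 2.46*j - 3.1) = -1.37*j^2 - 3.66*j - 1.76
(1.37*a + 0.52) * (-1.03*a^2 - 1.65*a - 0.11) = -1.4111*a^3 - 2.7961*a^2 - 1.0087*a - 0.0572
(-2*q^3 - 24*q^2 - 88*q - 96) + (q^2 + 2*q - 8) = -2*q^3 - 23*q^2 - 86*q - 104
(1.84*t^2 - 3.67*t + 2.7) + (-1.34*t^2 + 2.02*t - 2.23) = 0.5*t^2 - 1.65*t + 0.47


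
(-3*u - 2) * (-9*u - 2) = 27*u^2 + 24*u + 4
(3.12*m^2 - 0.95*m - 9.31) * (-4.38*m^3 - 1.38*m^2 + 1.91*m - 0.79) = -13.6656*m^5 - 0.144600000000001*m^4 + 48.048*m^3 + 8.5685*m^2 - 17.0316*m + 7.3549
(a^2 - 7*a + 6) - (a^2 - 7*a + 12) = -6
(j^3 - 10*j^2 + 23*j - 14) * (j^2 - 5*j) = j^5 - 15*j^4 + 73*j^3 - 129*j^2 + 70*j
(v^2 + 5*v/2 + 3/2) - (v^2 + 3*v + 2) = -v/2 - 1/2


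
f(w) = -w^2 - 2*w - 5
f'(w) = -2*w - 2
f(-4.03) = -13.18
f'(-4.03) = 6.06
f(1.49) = -10.20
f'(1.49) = -4.98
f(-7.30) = -43.69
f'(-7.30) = 12.60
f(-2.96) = -7.84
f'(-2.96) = 3.92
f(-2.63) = -6.66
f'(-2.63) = 3.26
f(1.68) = -11.18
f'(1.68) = -5.36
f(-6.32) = -32.30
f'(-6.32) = 10.64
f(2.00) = -13.00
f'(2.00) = -6.00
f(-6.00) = -29.00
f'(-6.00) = 10.00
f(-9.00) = -68.00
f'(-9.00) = 16.00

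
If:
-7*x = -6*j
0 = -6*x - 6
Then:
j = -7/6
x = -1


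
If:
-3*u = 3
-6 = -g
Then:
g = 6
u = -1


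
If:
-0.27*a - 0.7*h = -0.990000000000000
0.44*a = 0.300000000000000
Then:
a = 0.68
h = 1.15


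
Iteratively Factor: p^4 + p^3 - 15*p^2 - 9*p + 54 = (p + 3)*(p^3 - 2*p^2 - 9*p + 18) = (p - 2)*(p + 3)*(p^2 - 9) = (p - 3)*(p - 2)*(p + 3)*(p + 3)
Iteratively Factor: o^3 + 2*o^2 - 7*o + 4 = (o - 1)*(o^2 + 3*o - 4) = (o - 1)^2*(o + 4)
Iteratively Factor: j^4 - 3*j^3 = (j)*(j^3 - 3*j^2) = j^2*(j^2 - 3*j) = j^3*(j - 3)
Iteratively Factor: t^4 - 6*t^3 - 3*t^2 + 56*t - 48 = (t - 4)*(t^3 - 2*t^2 - 11*t + 12) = (t - 4)^2*(t^2 + 2*t - 3) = (t - 4)^2*(t + 3)*(t - 1)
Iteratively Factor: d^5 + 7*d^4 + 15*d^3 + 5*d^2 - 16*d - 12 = (d + 1)*(d^4 + 6*d^3 + 9*d^2 - 4*d - 12) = (d + 1)*(d + 2)*(d^3 + 4*d^2 + d - 6) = (d - 1)*(d + 1)*(d + 2)*(d^2 + 5*d + 6) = (d - 1)*(d + 1)*(d + 2)*(d + 3)*(d + 2)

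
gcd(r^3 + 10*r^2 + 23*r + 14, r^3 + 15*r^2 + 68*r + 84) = r^2 + 9*r + 14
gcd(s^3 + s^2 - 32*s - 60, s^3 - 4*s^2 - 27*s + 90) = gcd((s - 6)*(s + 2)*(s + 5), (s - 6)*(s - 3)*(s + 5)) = s^2 - s - 30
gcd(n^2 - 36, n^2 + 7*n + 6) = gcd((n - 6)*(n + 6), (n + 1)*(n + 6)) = n + 6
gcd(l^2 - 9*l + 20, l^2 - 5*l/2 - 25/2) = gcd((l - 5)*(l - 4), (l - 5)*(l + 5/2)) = l - 5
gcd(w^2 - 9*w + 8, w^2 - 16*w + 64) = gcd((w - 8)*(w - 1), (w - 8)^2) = w - 8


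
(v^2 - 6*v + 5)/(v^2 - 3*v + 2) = (v - 5)/(v - 2)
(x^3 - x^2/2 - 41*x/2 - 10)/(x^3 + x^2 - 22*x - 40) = (x + 1/2)/(x + 2)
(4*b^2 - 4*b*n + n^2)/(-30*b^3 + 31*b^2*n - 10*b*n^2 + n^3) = (-2*b + n)/(15*b^2 - 8*b*n + n^2)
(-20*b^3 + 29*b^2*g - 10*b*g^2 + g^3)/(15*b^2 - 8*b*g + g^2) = (-4*b^2 + 5*b*g - g^2)/(3*b - g)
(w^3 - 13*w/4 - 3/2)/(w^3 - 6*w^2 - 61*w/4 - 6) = (w - 2)/(w - 8)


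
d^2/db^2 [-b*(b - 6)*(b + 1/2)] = 11 - 6*b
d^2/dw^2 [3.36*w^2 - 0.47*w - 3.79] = 6.72000000000000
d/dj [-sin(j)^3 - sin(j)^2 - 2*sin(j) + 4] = (-2*sin(j) + 3*cos(j)^2 - 5)*cos(j)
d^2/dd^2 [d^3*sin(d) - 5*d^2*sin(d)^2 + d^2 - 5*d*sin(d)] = -d^3*sin(d) + 6*d^2*cos(d) - 10*d^2*cos(2*d) + 11*d*sin(d) - 20*d*sin(2*d) - 10*cos(d) + 5*cos(2*d) - 3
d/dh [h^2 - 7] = 2*h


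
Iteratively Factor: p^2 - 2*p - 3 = (p + 1)*(p - 3)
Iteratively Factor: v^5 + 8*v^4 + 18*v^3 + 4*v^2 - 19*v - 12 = (v + 1)*(v^4 + 7*v^3 + 11*v^2 - 7*v - 12) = (v + 1)^2*(v^3 + 6*v^2 + 5*v - 12) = (v - 1)*(v + 1)^2*(v^2 + 7*v + 12) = (v - 1)*(v + 1)^2*(v + 4)*(v + 3)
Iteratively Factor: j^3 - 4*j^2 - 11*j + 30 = (j - 5)*(j^2 + j - 6) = (j - 5)*(j - 2)*(j + 3)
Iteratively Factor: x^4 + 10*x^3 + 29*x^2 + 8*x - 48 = (x + 4)*(x^3 + 6*x^2 + 5*x - 12) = (x - 1)*(x + 4)*(x^2 + 7*x + 12) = (x - 1)*(x + 4)^2*(x + 3)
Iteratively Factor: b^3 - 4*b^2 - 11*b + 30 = (b - 2)*(b^2 - 2*b - 15) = (b - 2)*(b + 3)*(b - 5)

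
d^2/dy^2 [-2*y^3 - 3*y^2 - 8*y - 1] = -12*y - 6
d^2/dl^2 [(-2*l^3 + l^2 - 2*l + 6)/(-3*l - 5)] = 2*(18*l^3 + 90*l^2 + 150*l - 109)/(27*l^3 + 135*l^2 + 225*l + 125)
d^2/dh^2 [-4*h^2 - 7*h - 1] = -8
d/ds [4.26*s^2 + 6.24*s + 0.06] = 8.52*s + 6.24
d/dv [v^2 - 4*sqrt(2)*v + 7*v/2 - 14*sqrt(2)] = 2*v - 4*sqrt(2) + 7/2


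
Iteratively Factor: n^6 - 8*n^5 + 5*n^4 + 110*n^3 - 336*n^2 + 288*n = (n - 3)*(n^5 - 5*n^4 - 10*n^3 + 80*n^2 - 96*n) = (n - 3)*(n + 4)*(n^4 - 9*n^3 + 26*n^2 - 24*n) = (n - 3)^2*(n + 4)*(n^3 - 6*n^2 + 8*n) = n*(n - 3)^2*(n + 4)*(n^2 - 6*n + 8) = n*(n - 4)*(n - 3)^2*(n + 4)*(n - 2)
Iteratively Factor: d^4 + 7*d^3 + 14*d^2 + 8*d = (d + 1)*(d^3 + 6*d^2 + 8*d) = d*(d + 1)*(d^2 + 6*d + 8) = d*(d + 1)*(d + 2)*(d + 4)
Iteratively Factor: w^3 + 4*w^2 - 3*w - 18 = (w + 3)*(w^2 + w - 6) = (w - 2)*(w + 3)*(w + 3)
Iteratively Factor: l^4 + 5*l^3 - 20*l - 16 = (l + 2)*(l^3 + 3*l^2 - 6*l - 8) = (l + 2)*(l + 4)*(l^2 - l - 2) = (l + 1)*(l + 2)*(l + 4)*(l - 2)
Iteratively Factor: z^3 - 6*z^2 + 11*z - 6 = (z - 1)*(z^2 - 5*z + 6) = (z - 2)*(z - 1)*(z - 3)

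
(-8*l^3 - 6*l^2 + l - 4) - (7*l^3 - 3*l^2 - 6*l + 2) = -15*l^3 - 3*l^2 + 7*l - 6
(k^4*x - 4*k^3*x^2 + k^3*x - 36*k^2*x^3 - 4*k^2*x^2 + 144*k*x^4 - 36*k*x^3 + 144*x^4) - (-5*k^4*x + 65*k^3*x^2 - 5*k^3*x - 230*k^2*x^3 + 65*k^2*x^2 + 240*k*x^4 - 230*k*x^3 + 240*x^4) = 6*k^4*x - 69*k^3*x^2 + 6*k^3*x + 194*k^2*x^3 - 69*k^2*x^2 - 96*k*x^4 + 194*k*x^3 - 96*x^4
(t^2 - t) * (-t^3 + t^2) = -t^5 + 2*t^4 - t^3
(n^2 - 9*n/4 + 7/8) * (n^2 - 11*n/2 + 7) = n^4 - 31*n^3/4 + 81*n^2/4 - 329*n/16 + 49/8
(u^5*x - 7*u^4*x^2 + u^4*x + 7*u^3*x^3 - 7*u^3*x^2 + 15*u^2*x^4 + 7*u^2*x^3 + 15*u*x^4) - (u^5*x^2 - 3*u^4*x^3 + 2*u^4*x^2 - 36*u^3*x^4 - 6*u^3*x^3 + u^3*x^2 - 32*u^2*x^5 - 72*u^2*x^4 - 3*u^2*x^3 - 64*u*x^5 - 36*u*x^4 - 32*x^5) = -u^5*x^2 + u^5*x + 3*u^4*x^3 - 9*u^4*x^2 + u^4*x + 36*u^3*x^4 + 13*u^3*x^3 - 8*u^3*x^2 + 32*u^2*x^5 + 87*u^2*x^4 + 10*u^2*x^3 + 64*u*x^5 + 51*u*x^4 + 32*x^5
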